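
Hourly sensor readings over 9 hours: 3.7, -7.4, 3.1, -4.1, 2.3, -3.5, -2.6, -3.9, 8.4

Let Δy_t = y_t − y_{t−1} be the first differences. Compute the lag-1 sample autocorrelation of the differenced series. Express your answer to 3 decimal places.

-0.587

First differences Δy: -11.1, 10.5, -7.2, 6.4, -5.8, 0.9, -1.3, 12.3
Mean of differences = 0.5875
Numerator Σ(Δy_t−Δȳ)(Δy_{t+1}−Δȳ) = -300.1314
Denominator Σ(Δy_t−Δȳ)² = 510.9288
r_1(Δy) = -300.1314 / 510.9288 = -0.587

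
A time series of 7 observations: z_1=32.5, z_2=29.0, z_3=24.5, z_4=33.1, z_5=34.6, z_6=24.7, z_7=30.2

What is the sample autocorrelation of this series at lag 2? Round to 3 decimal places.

Mean z̄ = (32.5 + 29.0 + 24.5 + 33.1 + 34.6 + 24.7 + 30.2)/7 = 29.8000
Σ(z_t−z̄)(z_{t+2}−z̄) = (-14.3100) + (-2.6400) + (-25.4400) + (-16.8300) + (1.9200) = -57.3000
Denominator Σ(z_t−z̄)² = 96.1200
r_2 = -57.3000 / 96.1200 = -0.596

-0.596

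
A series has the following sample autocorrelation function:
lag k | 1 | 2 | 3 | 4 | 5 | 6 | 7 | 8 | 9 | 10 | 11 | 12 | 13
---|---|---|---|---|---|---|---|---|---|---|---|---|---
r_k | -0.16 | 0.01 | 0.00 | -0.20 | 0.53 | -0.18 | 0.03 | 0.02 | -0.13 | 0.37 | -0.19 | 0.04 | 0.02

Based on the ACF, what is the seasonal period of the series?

The largest autocorrelation is r_5 = 0.53, with a weaker echo at lag 10 (0.37); the remaining lags stay at or below 0.04.
The dominant spike at lag 5 indicates a seasonal period of 5.

5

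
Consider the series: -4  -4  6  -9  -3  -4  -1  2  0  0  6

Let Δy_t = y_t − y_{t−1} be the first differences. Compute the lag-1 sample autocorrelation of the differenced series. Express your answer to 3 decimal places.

-0.612

First differences Δy: 0, 10, -15, 6, -1, 3, 3, -2, 0, 6
Mean of differences = 1.0000
Numerator Σ(Δy_t−Δȳ)(Δy_{t+1}−Δȳ) = -251.0000
Denominator Σ(Δy_t−Δȳ)² = 410.0000
r_1(Δy) = -251.0000 / 410.0000 = -0.612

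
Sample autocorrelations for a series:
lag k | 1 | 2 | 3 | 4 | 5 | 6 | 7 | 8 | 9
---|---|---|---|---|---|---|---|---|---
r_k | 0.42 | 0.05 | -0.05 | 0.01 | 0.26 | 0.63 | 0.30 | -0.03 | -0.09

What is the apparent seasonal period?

The largest autocorrelation is r_6 = 0.63; the remaining lags stay at or below 0.42. The elevated value at lag 1 (0.42), dropping to 0.05 at lag 2, reflects decaying short-term dependence rather than seasonality.
The dominant spike at lag 6 indicates a seasonal period of 6.

6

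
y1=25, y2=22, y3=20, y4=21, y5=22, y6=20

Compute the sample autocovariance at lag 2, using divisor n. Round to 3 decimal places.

-0.870

Mean ȳ = (25 + 22 + 20 + 21 + 22 + 20)/6 = 21.6667
Deviations: 3.3333, 0.3333, -1.6667, -0.6667, 0.3333, -1.6667
Σ_{t=1}^{4}(y_t−ȳ)(y_{t+2}−ȳ) = -5.2222
γ_2 = -5.2222 / 6 = -0.870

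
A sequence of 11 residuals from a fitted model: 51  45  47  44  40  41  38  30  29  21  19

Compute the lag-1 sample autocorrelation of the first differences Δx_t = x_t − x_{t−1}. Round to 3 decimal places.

-0.417

First differences Δx: -6, 2, -3, -4, 1, -3, -8, -1, -8, -2
Mean of differences = -3.2000
Numerator Σ(Δx_t−Δx̄)(Δx_{t+1}−Δx̄) = -44.0400
Denominator Σ(Δx_t−Δx̄)² = 105.6000
r_1(Δx) = -44.0400 / 105.6000 = -0.417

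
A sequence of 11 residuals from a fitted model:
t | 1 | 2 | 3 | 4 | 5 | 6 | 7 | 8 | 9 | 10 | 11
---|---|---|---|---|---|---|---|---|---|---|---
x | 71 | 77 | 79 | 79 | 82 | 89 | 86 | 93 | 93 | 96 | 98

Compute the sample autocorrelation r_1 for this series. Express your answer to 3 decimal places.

0.652

Mean x̄ = (71 + 77 + 79 + 79 + 82 + 89 + 86 + 93 + 93 + 96 + 98)/11 = 85.7273
Numerator Σ_{t=1}^{10}(x_t−x̄)(x_{t+1}−x̄) = 501.9256
Denominator Σ(x_t−x̄)² = 770.1818
r_1 = 501.9256 / 770.1818 = 0.652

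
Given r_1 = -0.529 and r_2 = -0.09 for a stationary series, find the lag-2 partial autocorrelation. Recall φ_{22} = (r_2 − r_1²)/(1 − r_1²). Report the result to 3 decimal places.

-0.514

φ_{22} = (r_2 − r_1²) / (1 − r_1²)
r_1² = (-0.529)² = 0.279841
Numerator = -0.09 − 0.2798 = -0.3698; denominator = 1 − 0.2798 = 0.7202
φ_{22} = -0.3698 / 0.7202 = -0.514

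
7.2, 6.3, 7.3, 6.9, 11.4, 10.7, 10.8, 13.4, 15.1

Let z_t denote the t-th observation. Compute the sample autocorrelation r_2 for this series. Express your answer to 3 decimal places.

Mean z̄ = (7.2 + 6.3 + 7.3 + 6.9 + 11.4 + 10.7 + 10.8 + 13.4 + 15.1)/9 = 9.9000
Σ(z_t−z̄)(z_{t+2}−z̄) = (7.0200) + (10.8000) + (-3.9000) + (-2.4000) + (1.3500) + (2.8000) + (4.6800) = 20.3500
Denominator Σ(z_t−z̄)² = 79.0000
r_2 = 20.3500 / 79.0000 = 0.258

0.258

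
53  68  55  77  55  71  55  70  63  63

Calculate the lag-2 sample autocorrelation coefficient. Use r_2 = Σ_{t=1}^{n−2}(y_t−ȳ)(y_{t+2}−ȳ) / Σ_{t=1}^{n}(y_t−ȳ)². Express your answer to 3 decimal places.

0.712

Mean ȳ = (53 + 68 + 55 + 77 + 55 + 71 + 55 + 70 + 63 + 63)/10 = 63.0000
Numerator Σ_{t=1}^{8}(y_t−ȳ)(y_{t+2}−ȳ) = 446.0000
Denominator Σ(y_t−ȳ)² = 626.0000
r_2 = 446.0000 / 626.0000 = 0.712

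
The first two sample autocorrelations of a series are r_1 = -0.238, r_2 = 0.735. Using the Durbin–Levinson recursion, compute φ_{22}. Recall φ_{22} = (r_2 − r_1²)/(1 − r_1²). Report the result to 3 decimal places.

φ_{22} = (r_2 − r_1²) / (1 − r_1²)
r_1² = (-0.238)² = 0.056644
Numerator = 0.735 − 0.0566 = 0.6784; denominator = 1 − 0.0566 = 0.9434
φ_{22} = 0.6784 / 0.9434 = 0.719

0.719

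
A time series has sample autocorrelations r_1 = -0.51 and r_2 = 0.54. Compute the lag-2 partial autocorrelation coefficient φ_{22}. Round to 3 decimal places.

φ_{22} = (r_2 − r_1²) / (1 − r_1²)
r_1² = (-0.51)² = 0.2601
Numerator = 0.54 − 0.2601 = 0.2799; denominator = 1 − 0.2601 = 0.7399
φ_{22} = 0.2799 / 0.7399 = 0.378

0.378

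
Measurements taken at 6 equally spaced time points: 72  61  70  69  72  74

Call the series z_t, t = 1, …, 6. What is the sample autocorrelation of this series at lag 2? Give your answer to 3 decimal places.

0.042

Mean z̄ = (72 + 61 + 70 + 69 + 72 + 74)/6 = 69.6667
Deviations from mean: 2.3333, -8.6667, 0.3333, -0.6667, 2.3333, 4.3333
Σ(z_t−z̄)(z_{t+2}−z̄) = (0.7778) + (5.7778) + (0.7778) + (-2.8889) = 4.4444
Denominator Σ(z_t−z̄)² = 105.3333
r_2 = 4.4444 / 105.3333 = 0.042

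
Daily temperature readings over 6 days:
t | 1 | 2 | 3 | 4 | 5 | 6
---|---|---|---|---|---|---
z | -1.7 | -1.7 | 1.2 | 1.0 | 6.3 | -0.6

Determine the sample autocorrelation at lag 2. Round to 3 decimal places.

0.010

Mean z̄ = (-1.7 − 1.7 + 1.2 + 1.0 + 6.3 − 0.6)/6 = 0.7500
Deviations from mean: -2.4500, -2.4500, 0.4500, 0.2500, 5.5500, -1.3500
Numerator Σ_{t=1}^{4}(z_t−z̄)(z_{t+2}−z̄) = 0.4450
Denominator Σ(z_t−z̄)² = 44.8950
r_2 = 0.4450 / 44.8950 = 0.010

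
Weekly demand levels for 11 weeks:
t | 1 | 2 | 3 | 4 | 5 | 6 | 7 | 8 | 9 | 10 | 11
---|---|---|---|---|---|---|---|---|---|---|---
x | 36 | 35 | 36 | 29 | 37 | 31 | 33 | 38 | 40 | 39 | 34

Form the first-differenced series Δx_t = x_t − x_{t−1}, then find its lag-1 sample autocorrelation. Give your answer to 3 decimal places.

First differences Δx: -1, 1, -7, 8, -6, 2, 5, 2, -1, -5
Mean of differences = -0.2000
Numerator Σ(Δx_t−Δx̄)(Δx_{t+1}−Δx̄) = -100.2400
Denominator Σ(Δx_t−Δx̄)² = 209.6000
r_1(Δx) = -100.2400 / 209.6000 = -0.478

-0.478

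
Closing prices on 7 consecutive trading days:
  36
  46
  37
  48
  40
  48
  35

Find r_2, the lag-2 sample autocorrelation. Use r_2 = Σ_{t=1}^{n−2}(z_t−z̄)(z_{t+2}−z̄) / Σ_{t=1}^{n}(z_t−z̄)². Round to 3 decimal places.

0.565

Mean z̄ = (36 + 46 + 37 + 48 + 40 + 48 + 35)/7 = 41.4286
Deviations from mean: -5.4286, 4.5714, -4.4286, 6.5714, -1.4286, 6.5714, -6.4286
Σ(z_t−z̄)(z_{t+2}−z̄) = (24.0408) + (30.0408) + (6.3265) + (43.1837) + (9.1837) = 112.7755
Denominator Σ(z_t−z̄)² = 199.7143
r_2 = 112.7755 / 199.7143 = 0.565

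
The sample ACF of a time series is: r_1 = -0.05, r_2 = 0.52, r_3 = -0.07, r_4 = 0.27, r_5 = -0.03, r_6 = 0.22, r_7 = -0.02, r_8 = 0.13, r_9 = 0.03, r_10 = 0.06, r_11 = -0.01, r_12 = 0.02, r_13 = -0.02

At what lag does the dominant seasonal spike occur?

2

The largest autocorrelation is r_2 = 0.52, with weaker echoes at lags 4 (0.27) and 6 (0.22); the remaining lags stay at or below 0.13.
The dominant spike at lag 2 indicates a seasonal period of 2.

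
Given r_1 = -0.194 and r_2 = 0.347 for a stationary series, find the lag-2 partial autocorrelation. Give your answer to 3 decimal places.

0.321

φ_{22} = (r_2 − r_1²) / (1 − r_1²)
r_1² = (-0.194)² = 0.037636
Numerator = 0.347 − 0.0376 = 0.3094; denominator = 1 − 0.0376 = 0.9624
φ_{22} = 0.3094 / 0.9624 = 0.321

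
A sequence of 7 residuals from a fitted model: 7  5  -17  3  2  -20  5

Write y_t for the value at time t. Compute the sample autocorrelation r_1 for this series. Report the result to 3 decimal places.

Mean ȳ = (7 + 5 − 17 + 3 + 2 − 20 + 5)/7 = -2.1429
Deviations from mean: 9.1429, 7.1429, -14.8571, 5.1429, 4.1429, -17.8571, 7.1429
Σ(y_t−ȳ)(y_{t+1}−ȳ) = (65.3061) + (-106.1224) + (-76.4082) + (21.3061) + (-73.9796) + (-127.5510) = -297.4490
Denominator Σ(y_t−ȳ)² = 768.8571
r_1 = -297.4490 / 768.8571 = -0.387

-0.387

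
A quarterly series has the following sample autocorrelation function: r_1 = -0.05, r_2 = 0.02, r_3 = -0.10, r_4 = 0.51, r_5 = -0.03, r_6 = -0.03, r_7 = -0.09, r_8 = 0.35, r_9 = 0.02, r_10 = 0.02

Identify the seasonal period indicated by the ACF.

4

The largest autocorrelation is r_4 = 0.51, with a weaker echo at lag 8 (0.35); the remaining lags stay at or below 0.02.
The dominant spike at lag 4 indicates a seasonal period of 4.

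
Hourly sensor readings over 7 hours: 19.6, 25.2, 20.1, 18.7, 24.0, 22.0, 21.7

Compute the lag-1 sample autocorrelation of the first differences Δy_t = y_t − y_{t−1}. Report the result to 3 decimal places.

-0.417

First differences Δy: 5.6, -5.1, -1.4, 5.3, -2.0, -0.3
Mean of differences = 0.3500
Numerator Σ(Δy_t−Δȳ)(Δy_{t+1}−Δȳ) = -37.8425
Denominator Σ(Δy_t−Δȳ)² = 90.7750
r_1(Δy) = -37.8425 / 90.7750 = -0.417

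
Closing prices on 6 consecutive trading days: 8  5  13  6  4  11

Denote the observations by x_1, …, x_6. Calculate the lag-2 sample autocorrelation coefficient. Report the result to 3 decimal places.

Mean x̄ = (8 + 5 + 13 + 6 + 4 + 11)/6 = 7.8333
Deviations from mean: 0.1667, -2.8333, 5.1667, -1.8333, -3.8333, 3.1667
Σ(x_t−x̄)(x_{t+2}−x̄) = (0.8611) + (5.1944) + (-19.8056) + (-5.8056) = -19.5556
Denominator Σ(x_t−x̄)² = 62.8333
r_2 = -19.5556 / 62.8333 = -0.311

-0.311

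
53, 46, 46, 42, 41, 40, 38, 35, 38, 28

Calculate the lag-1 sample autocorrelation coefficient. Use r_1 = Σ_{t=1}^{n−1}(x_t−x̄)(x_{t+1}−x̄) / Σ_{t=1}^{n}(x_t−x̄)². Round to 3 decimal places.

0.400

Mean x̄ = (53 + 46 + 46 + 42 + 41 + 40 + 38 + 35 + 38 + 28)/10 = 40.7000
Numerator Σ_{t=1}^{9}(x_t−x̄)(x_{t+1}−x̄) = 167.3100
Denominator Σ(x_t−x̄)² = 418.1000
r_1 = 167.3100 / 418.1000 = 0.400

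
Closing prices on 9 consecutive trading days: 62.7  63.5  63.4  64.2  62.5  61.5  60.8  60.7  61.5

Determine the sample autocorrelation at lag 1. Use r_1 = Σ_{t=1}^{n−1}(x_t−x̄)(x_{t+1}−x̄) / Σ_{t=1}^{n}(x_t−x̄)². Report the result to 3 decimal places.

0.716

Mean x̄ = (62.7 + 63.5 + 63.4 + 64.2 + 62.5 + 61.5 + 60.8 + 60.7 + 61.5)/9 = 62.3111
Numerator Σ_{t=1}^{8}(x_t−x̄)(x_{t+1}−x̄) = 8.9843
Denominator Σ(x_t−x̄)² = 12.5489
r_1 = 8.9843 / 12.5489 = 0.716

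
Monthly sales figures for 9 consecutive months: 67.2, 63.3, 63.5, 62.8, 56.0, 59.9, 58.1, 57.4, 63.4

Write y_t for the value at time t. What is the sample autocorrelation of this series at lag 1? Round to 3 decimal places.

Mean ȳ = (67.2 + 63.3 + 63.5 + 62.8 + 56.0 + 59.9 + 58.1 + 57.4 + 63.4)/9 = 61.2889
Numerator Σ_{t=1}^{8}(y_t−ȳ)(y_{t+1}−ȳ) = 27.6499
Denominator Σ(y_t−ȳ)² = 105.8089
r_1 = 27.6499 / 105.8089 = 0.261

0.261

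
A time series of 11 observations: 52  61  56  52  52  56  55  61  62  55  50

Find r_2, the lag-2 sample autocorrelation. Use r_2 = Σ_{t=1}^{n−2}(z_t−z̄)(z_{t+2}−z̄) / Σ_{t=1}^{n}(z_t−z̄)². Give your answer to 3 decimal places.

-0.367

Mean z̄ = (52 + 61 + 56 + 52 + 52 + 56 + 55 + 61 + 62 + 55 + 50)/11 = 55.6364
Numerator Σ_{t=1}^{9}(z_t−z̄)(z_{t+2}−z̄) = -62.5372
Denominator Σ(z_t−z̄)² = 170.5455
r_2 = -62.5372 / 170.5455 = -0.367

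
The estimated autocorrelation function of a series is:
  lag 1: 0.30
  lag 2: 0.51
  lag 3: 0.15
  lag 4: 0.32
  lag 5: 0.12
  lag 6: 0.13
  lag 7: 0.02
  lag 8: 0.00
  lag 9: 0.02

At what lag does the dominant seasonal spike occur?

The largest autocorrelation is r_2 = 0.51, with a weaker echo at lag 4 (0.32); the remaining lags stay at or below 0.30.
The dominant spike at lag 2 indicates a seasonal period of 2.

2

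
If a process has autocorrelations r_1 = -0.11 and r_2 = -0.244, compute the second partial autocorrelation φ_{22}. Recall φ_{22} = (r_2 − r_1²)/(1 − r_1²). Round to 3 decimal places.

φ_{22} = (r_2 − r_1²) / (1 − r_1²)
r_1² = (-0.11)² = 0.0121
Numerator = -0.244 − 0.0121 = -0.2561; denominator = 1 − 0.0121 = 0.9879
φ_{22} = -0.2561 / 0.9879 = -0.259

-0.259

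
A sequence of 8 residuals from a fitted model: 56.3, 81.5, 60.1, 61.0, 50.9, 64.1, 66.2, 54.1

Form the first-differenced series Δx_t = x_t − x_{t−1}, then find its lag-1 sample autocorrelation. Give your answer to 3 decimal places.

-0.463

First differences Δx: 25.2, -21.4, 0.9, -10.1, 13.2, 2.1, -12.1
Mean of differences = -0.3143
Numerator Σ(Δx_t−Δx̄)(Δx_{t+1}−Δx̄) = -703.5473
Denominator Σ(Δx_t−Δx̄)² = 1520.1886
r_1(Δx) = -703.5473 / 1520.1886 = -0.463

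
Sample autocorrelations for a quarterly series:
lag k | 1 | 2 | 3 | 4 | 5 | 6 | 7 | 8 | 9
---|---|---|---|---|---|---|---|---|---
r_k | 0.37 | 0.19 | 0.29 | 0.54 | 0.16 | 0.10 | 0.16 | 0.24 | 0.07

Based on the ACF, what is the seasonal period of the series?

4

The largest autocorrelation is r_4 = 0.54; the remaining lags stay at or below 0.37. The elevated value at lag 1 (0.37), dropping to 0.19 at lag 2, reflects decaying short-term dependence rather than seasonality.
The dominant spike at lag 4 indicates a seasonal period of 4.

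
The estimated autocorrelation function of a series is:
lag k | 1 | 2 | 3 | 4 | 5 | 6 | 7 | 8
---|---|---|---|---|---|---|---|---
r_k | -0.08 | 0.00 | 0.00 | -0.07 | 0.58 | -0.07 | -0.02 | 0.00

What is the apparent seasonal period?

5

The largest autocorrelation is r_5 = 0.58; the remaining lags stay at or below 0.00.
The dominant spike at lag 5 indicates a seasonal period of 5.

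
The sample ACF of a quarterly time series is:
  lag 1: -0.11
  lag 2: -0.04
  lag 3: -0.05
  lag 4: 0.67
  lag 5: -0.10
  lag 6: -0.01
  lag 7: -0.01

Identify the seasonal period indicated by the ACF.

The largest autocorrelation is r_4 = 0.67; the remaining lags stay at or below -0.01.
The dominant spike at lag 4 indicates a seasonal period of 4.

4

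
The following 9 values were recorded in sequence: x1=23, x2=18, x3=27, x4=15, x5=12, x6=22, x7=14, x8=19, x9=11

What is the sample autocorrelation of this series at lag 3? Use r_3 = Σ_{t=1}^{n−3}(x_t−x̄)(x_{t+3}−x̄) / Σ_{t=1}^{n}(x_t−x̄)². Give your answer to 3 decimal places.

Mean x̄ = (23 + 18 + 27 + 15 + 12 + 22 + 14 + 19 + 11)/9 = 17.8889
Numerator Σ_{t=1}^{6}(x_t−x̄)(x_{t+3}−x̄) = -1.5926
Denominator Σ(x_t−x̄)² = 232.8889
r_3 = -1.5926 / 232.8889 = -0.007

-0.007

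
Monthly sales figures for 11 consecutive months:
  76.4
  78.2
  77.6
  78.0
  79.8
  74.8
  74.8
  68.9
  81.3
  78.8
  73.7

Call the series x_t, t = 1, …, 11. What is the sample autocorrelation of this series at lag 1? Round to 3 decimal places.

-0.117

Mean x̄ = (76.4 + 78.2 + 77.6 + 78.0 + 79.8 + 74.8 + 74.8 + 68.9 + 81.3 + 78.8 + 73.7)/11 = 76.5727
Numerator Σ_{t=1}^{10}(x_t−x̄)(x_{t+1}−x̄) = -13.6544
Denominator Σ(x_t−x̄)² = 116.9018
r_1 = -13.6544 / 116.9018 = -0.117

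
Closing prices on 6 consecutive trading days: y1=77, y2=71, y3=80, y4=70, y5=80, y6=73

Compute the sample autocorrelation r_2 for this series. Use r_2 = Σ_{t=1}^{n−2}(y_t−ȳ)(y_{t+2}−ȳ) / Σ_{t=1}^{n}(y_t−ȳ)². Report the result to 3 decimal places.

Mean ȳ = (77 + 71 + 80 + 70 + 80 + 73)/6 = 75.1667
Deviations from mean: 1.8333, -4.1667, 4.8333, -5.1667, 4.8333, -2.1667
Numerator Σ_{t=1}^{4}(y_t−ȳ)(y_{t+2}−ȳ) = 64.9444
Denominator Σ(y_t−ȳ)² = 98.8333
r_2 = 64.9444 / 98.8333 = 0.657

0.657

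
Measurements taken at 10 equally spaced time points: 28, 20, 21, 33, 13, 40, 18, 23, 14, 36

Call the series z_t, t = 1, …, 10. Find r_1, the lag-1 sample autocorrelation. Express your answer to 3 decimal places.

Mean z̄ = (28 + 20 + 21 + 33 + 13 + 40 + 18 + 23 + 14 + 36)/10 = 24.6000
Numerator Σ_{t=1}^{9}(z_t−z̄)(z_{t+1}−z̄) = -500.3600
Denominator Σ(z_t−z̄)² = 776.4000
r_1 = -500.3600 / 776.4000 = -0.644

-0.644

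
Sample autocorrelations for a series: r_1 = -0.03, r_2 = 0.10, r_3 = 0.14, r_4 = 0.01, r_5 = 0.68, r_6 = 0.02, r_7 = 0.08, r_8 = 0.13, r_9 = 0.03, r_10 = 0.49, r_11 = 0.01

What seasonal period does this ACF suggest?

The largest autocorrelation is r_5 = 0.68, with a weaker echo at lag 10 (0.49); the remaining lags stay at or below 0.14.
The dominant spike at lag 5 indicates a seasonal period of 5.

5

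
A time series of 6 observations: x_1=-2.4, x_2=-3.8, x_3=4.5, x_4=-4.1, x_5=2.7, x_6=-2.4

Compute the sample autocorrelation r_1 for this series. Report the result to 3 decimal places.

Mean x̄ = (-2.4 − 3.8 + 4.5 − 4.1 + 2.7 − 2.4)/6 = -0.9167
Deviations from mean: -1.4833, -2.8833, 5.4167, -3.1833, 3.6167, -1.4833
Σ(x_t−x̄)(x_{t+1}−x̄) = (4.2769) + (-15.6181) + (-17.2431) + (-11.5131) + (-5.3647) = -45.4619
Denominator Σ(x_t−x̄)² = 65.2683
r_1 = -45.4619 / 65.2683 = -0.697

-0.697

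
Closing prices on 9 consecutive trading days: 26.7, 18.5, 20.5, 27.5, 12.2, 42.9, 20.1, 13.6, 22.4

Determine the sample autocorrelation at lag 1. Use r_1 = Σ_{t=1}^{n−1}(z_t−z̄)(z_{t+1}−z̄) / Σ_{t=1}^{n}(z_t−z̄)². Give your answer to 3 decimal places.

Mean z̄ = (26.7 + 18.5 + 20.5 + 27.5 + 12.2 + 42.9 + 20.1 + 13.6 + 22.4)/9 = 22.7111
Numerator Σ_{t=1}^{8}(z_t−z̄)(z_{t+1}−z̄) = -306.7101
Denominator Σ(z_t−z̄)² = 669.4689
r_1 = -306.7101 / 669.4689 = -0.458

-0.458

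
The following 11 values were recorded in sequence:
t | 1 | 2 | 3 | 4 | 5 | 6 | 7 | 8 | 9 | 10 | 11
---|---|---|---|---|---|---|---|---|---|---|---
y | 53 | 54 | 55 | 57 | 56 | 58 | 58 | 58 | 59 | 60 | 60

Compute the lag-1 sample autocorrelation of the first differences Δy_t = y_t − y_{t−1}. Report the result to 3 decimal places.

First differences Δy: 1, 1, 2, -1, 2, 0, 0, 1, 1, 0
Mean of differences = 0.7000
Numerator Σ(Δy_t−Δȳ)(Δy_{t+1}−Δȳ) = -4.6900
Denominator Σ(Δy_t−Δȳ)² = 8.1000
r_1(Δy) = -4.6900 / 8.1000 = -0.579

-0.579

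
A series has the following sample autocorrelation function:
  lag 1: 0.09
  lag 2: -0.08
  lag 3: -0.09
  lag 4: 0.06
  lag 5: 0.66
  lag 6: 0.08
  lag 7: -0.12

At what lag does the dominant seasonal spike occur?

The largest autocorrelation is r_5 = 0.66; the remaining lags stay at or below 0.09.
The dominant spike at lag 5 indicates a seasonal period of 5.

5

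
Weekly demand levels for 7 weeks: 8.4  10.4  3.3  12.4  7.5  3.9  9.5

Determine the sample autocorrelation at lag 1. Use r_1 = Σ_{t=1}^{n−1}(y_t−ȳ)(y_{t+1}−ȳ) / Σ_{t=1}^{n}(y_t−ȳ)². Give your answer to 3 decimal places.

-0.563

Mean ȳ = (8.4 + 10.4 + 3.3 + 12.4 + 7.5 + 3.9 + 9.5)/7 = 7.9143
Deviations from mean: 0.4857, 2.4857, -4.6143, 4.4857, -0.4143, -4.0143, 1.5857
Σ(y_t−ȳ)(y_{t+1}−ȳ) = (1.2073) + (-11.4698) + (-20.6984) + (-1.8584) + (1.6631) + (-6.3655) = -37.5216
Denominator Σ(y_t−ȳ)² = 66.6286
r_1 = -37.5216 / 66.6286 = -0.563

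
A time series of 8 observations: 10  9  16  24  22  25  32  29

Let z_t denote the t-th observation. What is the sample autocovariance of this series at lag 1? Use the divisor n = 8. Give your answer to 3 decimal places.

Mean z̄ = (10 + 9 + 16 + 24 + 22 + 25 + 32 + 29)/8 = 20.8750
Deviations: -10.8750, -11.8750, -4.8750, 3.1250, 1.1250, 4.1250, 11.1250, 8.1250
Σ_{t=1}^{7}(z_t−z̄)(z_{t+1}−z̄) = 316.2344
γ_1 = 316.2344 / 8 = 39.529

39.529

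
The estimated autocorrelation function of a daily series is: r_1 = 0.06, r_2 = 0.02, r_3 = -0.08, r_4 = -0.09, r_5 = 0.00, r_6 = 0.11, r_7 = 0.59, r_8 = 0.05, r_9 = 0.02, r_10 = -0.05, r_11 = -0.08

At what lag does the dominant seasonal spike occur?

The largest autocorrelation is r_7 = 0.59; the remaining lags stay at or below 0.11.
The dominant spike at lag 7 indicates a seasonal period of 7.

7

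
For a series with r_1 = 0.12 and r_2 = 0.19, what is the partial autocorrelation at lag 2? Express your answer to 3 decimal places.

0.178

φ_{22} = (r_2 − r_1²) / (1 − r_1²)
r_1² = (0.12)² = 0.0144
Numerator = 0.19 − 0.0144 = 0.1756; denominator = 1 − 0.0144 = 0.9856
φ_{22} = 0.1756 / 0.9856 = 0.178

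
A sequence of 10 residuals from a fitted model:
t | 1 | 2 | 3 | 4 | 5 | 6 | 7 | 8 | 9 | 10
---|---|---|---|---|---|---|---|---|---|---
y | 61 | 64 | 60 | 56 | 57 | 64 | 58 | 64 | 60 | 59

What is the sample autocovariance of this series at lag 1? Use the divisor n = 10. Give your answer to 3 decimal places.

-1.299

Mean ȳ = (61 + 64 + 60 + 56 + 57 + 64 + 58 + 64 + 60 + 59)/10 = 60.3000
Σ_{t=1}^{9}(y_t−ȳ)(y_{t+1}−ȳ) = -12.9900
γ_1 = -12.9900 / 10 = -1.299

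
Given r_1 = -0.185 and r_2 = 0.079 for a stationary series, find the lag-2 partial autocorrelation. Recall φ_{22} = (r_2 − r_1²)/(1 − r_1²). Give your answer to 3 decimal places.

0.046

φ_{22} = (r_2 − r_1²) / (1 − r_1²)
r_1² = (-0.185)² = 0.034225
Numerator = 0.079 − 0.0342 = 0.0448; denominator = 1 − 0.0342 = 0.9658
φ_{22} = 0.0448 / 0.9658 = 0.046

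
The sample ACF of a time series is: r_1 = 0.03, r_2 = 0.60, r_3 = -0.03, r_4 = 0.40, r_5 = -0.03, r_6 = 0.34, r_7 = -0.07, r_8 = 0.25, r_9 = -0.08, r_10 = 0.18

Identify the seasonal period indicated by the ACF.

The largest autocorrelation is r_2 = 0.60, with weaker echoes at lags 4 (0.40), 6 (0.34), 8 (0.25) and 10 (0.18); the remaining lags stay at or below 0.03.
The dominant spike at lag 2 indicates a seasonal period of 2.

2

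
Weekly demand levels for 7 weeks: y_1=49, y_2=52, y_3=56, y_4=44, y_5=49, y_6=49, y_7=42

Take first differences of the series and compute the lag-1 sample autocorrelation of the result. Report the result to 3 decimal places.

First differences Δy: 3, 4, -12, 5, 0, -7
Mean of differences = -1.1667
Numerator Σ(Δy_t−Δȳ)(Δy_{t+1}−Δȳ) = -100.8611
Denominator Σ(Δy_t−Δȳ)² = 234.8333
r_1(Δy) = -100.8611 / 234.8333 = -0.430

-0.430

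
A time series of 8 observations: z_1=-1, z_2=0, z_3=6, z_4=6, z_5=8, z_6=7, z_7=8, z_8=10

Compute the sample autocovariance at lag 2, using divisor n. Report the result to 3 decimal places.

Mean z̄ = (-1 + 0 + 6 + 6 + 8 + 7 + 8 + 10)/8 = 5.5000
Deviations: -6.5000, -5.5000, 0.5000, 0.5000, 2.5000, 1.5000, 2.5000, 4.5000
Σ_{t=1}^{6}(z_t−z̄)(z_{t+2}−z̄) = 9.0000
γ_2 = 9.0000 / 8 = 1.125

1.125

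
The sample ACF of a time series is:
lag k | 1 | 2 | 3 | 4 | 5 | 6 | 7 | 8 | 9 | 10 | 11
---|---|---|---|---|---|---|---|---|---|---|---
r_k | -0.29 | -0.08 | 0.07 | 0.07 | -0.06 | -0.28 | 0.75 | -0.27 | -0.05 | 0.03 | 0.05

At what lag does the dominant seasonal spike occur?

The largest autocorrelation is r_7 = 0.75; the remaining lags stay at or below 0.07.
The dominant spike at lag 7 indicates a seasonal period of 7.

7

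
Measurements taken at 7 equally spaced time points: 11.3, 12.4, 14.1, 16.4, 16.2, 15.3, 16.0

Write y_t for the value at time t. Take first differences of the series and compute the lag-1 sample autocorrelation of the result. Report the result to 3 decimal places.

0.282

First differences Δy: 1.1, 1.7, 2.3, -0.2, -0.9, 0.7
Mean of differences = 0.7833
Numerator Σ(Δy_t−Δȳ)(Δy_{t+1}−Δȳ) = 1.9847
Denominator Σ(Δy_t−Δȳ)² = 7.0483
r_1(Δy) = 1.9847 / 7.0483 = 0.282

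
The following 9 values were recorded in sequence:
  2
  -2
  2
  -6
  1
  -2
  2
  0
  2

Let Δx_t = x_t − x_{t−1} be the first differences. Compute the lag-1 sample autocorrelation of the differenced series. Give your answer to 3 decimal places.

First differences Δx: -4, 4, -8, 7, -3, 4, -2, 2
Mean of differences = 0.0000
Numerator Σ(Δx_t−Δx̄)(Δx_{t+1}−Δx̄) = -149.0000
Denominator Σ(Δx_t−Δx̄)² = 178.0000
r_1(Δx) = -149.0000 / 178.0000 = -0.837

-0.837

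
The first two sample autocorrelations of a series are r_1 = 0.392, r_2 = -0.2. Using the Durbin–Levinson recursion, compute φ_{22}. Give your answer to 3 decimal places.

φ_{22} = (r_2 − r_1²) / (1 − r_1²)
r_1² = (0.392)² = 0.153664
Numerator = -0.2 − 0.1537 = -0.3537; denominator = 1 − 0.1537 = 0.8463
φ_{22} = -0.3537 / 0.8463 = -0.418

-0.418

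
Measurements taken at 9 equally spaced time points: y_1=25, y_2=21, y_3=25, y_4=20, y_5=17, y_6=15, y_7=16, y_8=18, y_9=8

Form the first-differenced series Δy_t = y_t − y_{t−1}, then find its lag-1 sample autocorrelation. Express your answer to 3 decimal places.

First differences Δy: -4, 4, -5, -3, -2, 1, 2, -10
Mean of differences = -2.1250
Numerator Σ(Δy_t−Δȳ)(Δy_{t+1}−Δȳ) = -45.8906
Denominator Σ(Δy_t−Δȳ)² = 138.8750
r_1(Δy) = -45.8906 / 138.8750 = -0.330

-0.330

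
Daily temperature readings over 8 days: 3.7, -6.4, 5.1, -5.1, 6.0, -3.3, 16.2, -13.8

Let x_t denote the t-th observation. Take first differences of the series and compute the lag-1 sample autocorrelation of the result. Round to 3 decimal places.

First differences Δx: -10.1, 11.5, -10.2, 11.1, -9.3, 19.5, -30.0
Mean of differences = -2.5000
Numerator Σ(Δx_t−Δx̄)(Δx_{t+1}−Δx̄) = -1166.0000
Denominator Σ(Δx_t−Δx̄)² = 1784.5000
r_1(Δx) = -1166.0000 / 1784.5000 = -0.653

-0.653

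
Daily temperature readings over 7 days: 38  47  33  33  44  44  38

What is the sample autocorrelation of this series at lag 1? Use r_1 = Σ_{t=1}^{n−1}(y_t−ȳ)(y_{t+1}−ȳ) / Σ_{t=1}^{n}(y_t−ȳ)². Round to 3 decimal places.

-0.182

Mean ȳ = (38 + 47 + 33 + 33 + 44 + 44 + 38)/7 = 39.5714
Deviations from mean: -1.5714, 7.4286, -6.5714, -6.5714, 4.4286, 4.4286, -1.5714
Σ(y_t−ȳ)(y_{t+1}−ȳ) = (-11.6735) + (-48.8163) + (43.1837) + (-29.1020) + (19.6122) + (-6.9592) = -33.7551
Denominator Σ(y_t−ȳ)² = 185.7143
r_1 = -33.7551 / 185.7143 = -0.182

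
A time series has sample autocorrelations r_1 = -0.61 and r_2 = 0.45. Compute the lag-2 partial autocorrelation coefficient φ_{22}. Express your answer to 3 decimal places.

φ_{22} = (r_2 − r_1²) / (1 − r_1²)
r_1² = (-0.61)² = 0.3721
Numerator = 0.45 − 0.3721 = 0.0779; denominator = 1 − 0.3721 = 0.6279
φ_{22} = 0.0779 / 0.6279 = 0.124

0.124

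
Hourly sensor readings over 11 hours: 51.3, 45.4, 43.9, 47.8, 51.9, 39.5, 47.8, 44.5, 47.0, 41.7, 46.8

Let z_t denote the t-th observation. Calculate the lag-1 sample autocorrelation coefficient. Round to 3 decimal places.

Mean z̄ = (51.3 + 45.4 + 43.9 + 47.8 + 51.9 + 39.5 + 47.8 + 44.5 + 47.0 + 41.7 + 46.8)/11 = 46.1455
Numerator Σ_{t=1}^{10}(z_t−z̄)(z_{t+1}−z̄) = -56.4366
Denominator Σ(z_t−z̄)² = 138.5473
r_1 = -56.4366 / 138.5473 = -0.407

-0.407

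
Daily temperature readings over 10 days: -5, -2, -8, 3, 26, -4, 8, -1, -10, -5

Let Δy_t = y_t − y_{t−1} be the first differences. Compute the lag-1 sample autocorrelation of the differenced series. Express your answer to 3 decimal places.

-0.495

First differences Δy: 3, -6, 11, 23, -30, 12, -9, -9, 5
Mean of differences = 0.0000
Numerator Σ(Δy_t−Δȳ)(Δy_{t+1}−Δȳ) = -953.0000
Denominator Σ(Δy_t−Δȳ)² = 1926.0000
r_1(Δy) = -953.0000 / 1926.0000 = -0.495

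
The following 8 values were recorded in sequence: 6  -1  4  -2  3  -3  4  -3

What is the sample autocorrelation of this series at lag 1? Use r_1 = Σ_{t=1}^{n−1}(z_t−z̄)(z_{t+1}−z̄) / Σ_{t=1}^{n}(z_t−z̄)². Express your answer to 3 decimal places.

Mean z̄ = (6 − 1 + 4 − 2 + 3 − 3 + 4 − 3)/8 = 1.0000
Deviations from mean: 5.0000, -2.0000, 3.0000, -3.0000, 2.0000, -4.0000, 3.0000, -4.0000
Σ(z_t−z̄)(z_{t+1}−z̄) = (-10.0000) + (-6.0000) + (-9.0000) + (-6.0000) + (-8.0000) + (-12.0000) + (-12.0000) = -63.0000
Denominator Σ(z_t−z̄)² = 92.0000
r_1 = -63.0000 / 92.0000 = -0.685

-0.685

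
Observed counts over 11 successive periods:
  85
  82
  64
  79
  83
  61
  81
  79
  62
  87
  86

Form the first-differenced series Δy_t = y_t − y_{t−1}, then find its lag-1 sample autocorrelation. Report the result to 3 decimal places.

First differences Δy: -3, -18, 15, 4, -22, 20, -2, -17, 25, -1
Mean of differences = 0.1000
Numerator Σ(Δy_t−Δȳ)(Δy_{t+1}−Δȳ) = -1140.5100
Denominator Σ(Δy_t−Δȳ)² = 2376.9000
r_1(Δy) = -1140.5100 / 2376.9000 = -0.480

-0.480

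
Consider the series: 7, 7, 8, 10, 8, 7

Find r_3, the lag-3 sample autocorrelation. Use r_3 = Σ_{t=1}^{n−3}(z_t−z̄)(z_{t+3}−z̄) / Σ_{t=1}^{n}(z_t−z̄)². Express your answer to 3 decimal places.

-0.305

Mean z̄ = (7 + 7 + 8 + 10 + 8 + 7)/6 = 7.8333
Deviations from mean: -0.8333, -0.8333, 0.1667, 2.1667, 0.1667, -0.8333
Numerator Σ_{t=1}^{3}(z_t−z̄)(z_{t+3}−z̄) = -2.0833
Denominator Σ(z_t−z̄)² = 6.8333
r_3 = -2.0833 / 6.8333 = -0.305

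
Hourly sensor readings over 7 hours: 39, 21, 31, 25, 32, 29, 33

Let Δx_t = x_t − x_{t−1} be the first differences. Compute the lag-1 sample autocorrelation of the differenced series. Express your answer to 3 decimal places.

First differences Δx: -18, 10, -6, 7, -3, 4
Mean of differences = -1.0000
Numerator Σ(Δx_t−Δx̄)(Δx_{t+1}−Δx̄) = -308.0000
Denominator Σ(Δx_t−Δx̄)² = 528.0000
r_1(Δx) = -308.0000 / 528.0000 = -0.583

-0.583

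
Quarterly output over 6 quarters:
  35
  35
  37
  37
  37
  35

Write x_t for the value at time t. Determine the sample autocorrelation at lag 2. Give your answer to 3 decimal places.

-0.333

Mean x̄ = (35 + 35 + 37 + 37 + 37 + 35)/6 = 36.0000
Deviations from mean: -1.0000, -1.0000, 1.0000, 1.0000, 1.0000, -1.0000
Numerator Σ_{t=1}^{4}(x_t−x̄)(x_{t+2}−x̄) = -2.0000
Denominator Σ(x_t−x̄)² = 6.0000
r_2 = -2.0000 / 6.0000 = -0.333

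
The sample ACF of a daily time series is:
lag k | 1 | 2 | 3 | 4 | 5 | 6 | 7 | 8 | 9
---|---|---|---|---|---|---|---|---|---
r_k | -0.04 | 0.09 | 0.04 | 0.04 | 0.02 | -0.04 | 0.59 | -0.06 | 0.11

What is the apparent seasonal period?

The largest autocorrelation is r_7 = 0.59; the remaining lags stay at or below 0.11.
The dominant spike at lag 7 indicates a seasonal period of 7.

7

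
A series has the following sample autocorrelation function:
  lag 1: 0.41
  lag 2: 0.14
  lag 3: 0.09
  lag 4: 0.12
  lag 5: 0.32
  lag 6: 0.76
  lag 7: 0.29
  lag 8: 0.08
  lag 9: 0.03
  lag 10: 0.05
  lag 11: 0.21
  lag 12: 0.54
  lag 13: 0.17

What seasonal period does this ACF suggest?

The largest autocorrelation is r_6 = 0.76, with a weaker echo at lag 12 (0.54); the remaining lags stay at or below 0.41. The elevated value at lag 1 (0.41), dropping to 0.14 at lag 2, reflects decaying short-term dependence rather than seasonality.
The dominant spike at lag 6 indicates a seasonal period of 6.

6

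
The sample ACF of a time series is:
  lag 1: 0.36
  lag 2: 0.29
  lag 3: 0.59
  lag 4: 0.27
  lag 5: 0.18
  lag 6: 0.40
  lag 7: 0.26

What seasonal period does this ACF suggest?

The largest autocorrelation is r_3 = 0.59, with a weaker echo at lag 6 (0.40); the remaining lags stay at or below 0.36. The elevated value at lag 1 (0.36), dropping to 0.29 at lag 2, reflects decaying short-term dependence rather than seasonality.
The dominant spike at lag 3 indicates a seasonal period of 3.

3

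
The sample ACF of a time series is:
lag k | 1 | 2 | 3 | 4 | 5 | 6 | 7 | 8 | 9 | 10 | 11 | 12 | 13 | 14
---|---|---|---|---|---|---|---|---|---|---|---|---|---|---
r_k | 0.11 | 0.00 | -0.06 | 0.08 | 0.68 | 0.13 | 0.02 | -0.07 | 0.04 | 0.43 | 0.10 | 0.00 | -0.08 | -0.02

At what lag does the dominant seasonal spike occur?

The largest autocorrelation is r_5 = 0.68, with a weaker echo at lag 10 (0.43); the remaining lags stay at or below 0.13.
The dominant spike at lag 5 indicates a seasonal period of 5.

5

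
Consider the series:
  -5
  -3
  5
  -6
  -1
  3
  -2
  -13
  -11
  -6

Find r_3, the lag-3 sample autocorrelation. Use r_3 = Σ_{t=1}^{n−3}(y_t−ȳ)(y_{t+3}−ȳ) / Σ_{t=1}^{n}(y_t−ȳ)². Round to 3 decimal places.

Mean ȳ = (-5 − 3 + 5 − 6 − 1 + 3 − 2 − 13 − 11 − 6)/10 = -3.9000
Numerator Σ_{t=1}^{7}(y_t−ȳ)(y_{t+3}−ȳ) = -17.0300
Denominator Σ(y_t−ȳ)² = 282.9000
r_3 = -17.0300 / 282.9000 = -0.060

-0.060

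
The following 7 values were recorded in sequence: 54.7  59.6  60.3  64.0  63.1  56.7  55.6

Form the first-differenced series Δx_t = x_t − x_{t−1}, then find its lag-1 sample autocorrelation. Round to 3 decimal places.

First differences Δx: 4.9, 0.7, 3.7, -0.9, -6.4, -1.1
Mean of differences = 0.1500
Numerator Σ(Δx_t−Δx̄)(Δx_{t+1}−Δx̄) = 15.9025
Denominator Σ(Δx_t−Δx̄)² = 81.0350
r_1(Δx) = 15.9025 / 81.0350 = 0.196

0.196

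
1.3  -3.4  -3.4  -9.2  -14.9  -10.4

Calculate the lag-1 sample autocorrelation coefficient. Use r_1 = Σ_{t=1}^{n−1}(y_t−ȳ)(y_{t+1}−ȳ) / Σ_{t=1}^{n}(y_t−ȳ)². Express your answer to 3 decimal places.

0.463

Mean ȳ = (1.3 − 3.4 − 3.4 − 9.2 − 14.9 − 10.4)/6 = -6.6667
Deviations from mean: 7.9667, 3.2667, 3.2667, -2.5333, -8.2333, -3.7333
Σ(y_t−ȳ)(y_{t+1}−ȳ) = (26.0244) + (10.6711) + (-8.2756) + (20.8578) + (30.7378) = 80.0156
Denominator Σ(y_t−ȳ)² = 172.9533
r_1 = 80.0156 / 172.9533 = 0.463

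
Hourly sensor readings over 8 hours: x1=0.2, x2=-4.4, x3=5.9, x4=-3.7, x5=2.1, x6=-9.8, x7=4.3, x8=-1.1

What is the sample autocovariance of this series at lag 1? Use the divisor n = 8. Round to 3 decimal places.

Mean x̄ = (0.2 − 4.4 + 5.9 − 3.7 + 2.1 − 9.8 + 4.3 − 1.1)/8 = -0.8125
Deviations: 1.0125, -3.5875, 6.7125, -2.8875, 2.9125, -8.9875, 5.1125, -0.2875
Σ_{t=1}^{7}(x_t−x̄)(x_{t+1}−x̄) = -129.1002
γ_1 = -129.1002 / 8 = -16.138

-16.138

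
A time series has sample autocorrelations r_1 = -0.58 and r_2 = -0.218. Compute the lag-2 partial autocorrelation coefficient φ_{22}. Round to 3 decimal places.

-0.835

φ_{22} = (r_2 − r_1²) / (1 − r_1²)
r_1² = (-0.58)² = 0.3364
Numerator = -0.218 − 0.3364 = -0.5544; denominator = 1 − 0.3364 = 0.6636
φ_{22} = -0.5544 / 0.6636 = -0.835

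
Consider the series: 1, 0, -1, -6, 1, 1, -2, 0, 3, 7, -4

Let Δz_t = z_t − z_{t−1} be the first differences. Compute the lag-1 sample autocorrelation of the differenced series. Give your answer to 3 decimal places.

-0.248

First differences Δz: -1, -1, -5, 7, 0, -3, 2, 3, 4, -11
Mean of differences = -0.5000
Numerator Σ(Δz_t−Δz̄)(Δz_{t+1}−Δz̄) = -57.7500
Denominator Σ(Δz_t−Δz̄)² = 232.5000
r_1(Δz) = -57.7500 / 232.5000 = -0.248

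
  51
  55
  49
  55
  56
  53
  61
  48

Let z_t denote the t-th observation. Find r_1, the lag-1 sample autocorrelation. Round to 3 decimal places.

Mean z̄ = (51 + 55 + 49 + 55 + 56 + 53 + 61 + 48)/8 = 53.5000
Σ(z_t−z̄)(z_{t+1}−z̄) = (-3.7500) + (-6.7500) + (-6.7500) + (3.7500) + (-1.2500) + (-3.7500) + (-41.2500) = -59.7500
Denominator Σ(z_t−z̄)² = 124.0000
r_1 = -59.7500 / 124.0000 = -0.482

-0.482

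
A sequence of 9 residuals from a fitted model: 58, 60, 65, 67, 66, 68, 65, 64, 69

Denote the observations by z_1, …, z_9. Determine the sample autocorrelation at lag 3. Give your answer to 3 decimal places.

Mean z̄ = (58 + 60 + 65 + 67 + 66 + 68 + 65 + 64 + 69)/9 = 64.6667
Σ(z_t−z̄)(z_{t+3}−z̄) = (-15.5556) + (-6.2222) + (1.1111) + (0.7778) + (-0.8889) + (14.4444) = -6.3333
Denominator Σ(z_t−z̄)² = 104.0000
r_3 = -6.3333 / 104.0000 = -0.061

-0.061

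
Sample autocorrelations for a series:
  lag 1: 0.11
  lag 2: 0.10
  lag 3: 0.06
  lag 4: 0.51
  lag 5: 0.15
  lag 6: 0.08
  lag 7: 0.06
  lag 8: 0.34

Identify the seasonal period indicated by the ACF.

The largest autocorrelation is r_4 = 0.51, with a weaker echo at lag 8 (0.34); the remaining lags stay at or below 0.15.
The dominant spike at lag 4 indicates a seasonal period of 4.

4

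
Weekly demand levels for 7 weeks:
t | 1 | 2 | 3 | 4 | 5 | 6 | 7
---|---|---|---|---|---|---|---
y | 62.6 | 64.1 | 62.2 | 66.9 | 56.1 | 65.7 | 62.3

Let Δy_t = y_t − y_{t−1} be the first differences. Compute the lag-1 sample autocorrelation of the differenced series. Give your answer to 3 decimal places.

First differences Δy: 1.5, -1.9, 4.7, -10.8, 9.6, -3.4
Mean of differences = -0.0500
Numerator Σ(Δy_t−Δȳ)(Δy_{t+1}−Δȳ) = -198.7825
Denominator Σ(Δy_t−Δȳ)² = 248.2950
r_1(Δy) = -198.7825 / 248.2950 = -0.801

-0.801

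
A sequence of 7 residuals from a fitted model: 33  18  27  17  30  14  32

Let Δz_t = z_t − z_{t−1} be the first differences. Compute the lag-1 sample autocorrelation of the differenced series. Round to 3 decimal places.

First differences Δz: -15, 9, -10, 13, -16, 18
Mean of differences = -0.1667
Numerator Σ(Δz_t−Δz̄)(Δz_{t+1}−Δz̄) = -851.6944
Denominator Σ(Δz_t−Δz̄)² = 1154.8333
r_1(Δz) = -851.6944 / 1154.8333 = -0.738

-0.738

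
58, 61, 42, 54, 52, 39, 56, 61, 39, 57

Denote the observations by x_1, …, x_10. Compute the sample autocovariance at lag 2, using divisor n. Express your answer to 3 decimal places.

-19.282

Mean x̄ = (58 + 61 + 42 + 54 + 52 + 39 + 56 + 61 + 39 + 57)/10 = 51.9000
Σ_{t=1}^{8}(x_t−x̄)(x_{t+2}−x̄) = -192.8200
γ_2 = -192.8200 / 10 = -19.282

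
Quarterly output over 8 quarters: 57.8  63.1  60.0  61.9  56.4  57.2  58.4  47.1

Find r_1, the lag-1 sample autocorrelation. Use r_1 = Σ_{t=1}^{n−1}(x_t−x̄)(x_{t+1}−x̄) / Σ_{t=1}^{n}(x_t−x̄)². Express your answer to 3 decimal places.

0.058

Mean x̄ = (57.8 + 63.1 + 60.0 + 61.9 + 56.4 + 57.2 + 58.4 + 47.1)/8 = 57.7375
Deviations from mean: 0.0625, 5.3625, 2.2625, 4.1625, -1.3375, -0.5375, 0.6625, -10.6375
Σ(x_t−x̄)(x_{t+1}−x̄) = (0.3352) + (12.1327) + (9.4177) + (-5.5673) + (0.7189) + (-0.3561) + (-7.0473) = 9.6336
Denominator Σ(x_t−x̄)² = 166.8788
r_1 = 9.6336 / 166.8788 = 0.058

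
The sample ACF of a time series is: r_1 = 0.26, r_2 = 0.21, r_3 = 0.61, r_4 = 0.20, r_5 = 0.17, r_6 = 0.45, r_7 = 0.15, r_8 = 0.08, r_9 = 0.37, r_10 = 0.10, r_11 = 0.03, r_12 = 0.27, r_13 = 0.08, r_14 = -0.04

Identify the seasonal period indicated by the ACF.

The largest autocorrelation is r_3 = 0.61, with weaker echoes at lags 6 (0.45), 9 (0.37) and 12 (0.27); the remaining lags stay at or below 0.26. The elevated value at lag 1 (0.26), dropping to 0.21 at lag 2, reflects decaying short-term dependence rather than seasonality.
The dominant spike at lag 3 indicates a seasonal period of 3.

3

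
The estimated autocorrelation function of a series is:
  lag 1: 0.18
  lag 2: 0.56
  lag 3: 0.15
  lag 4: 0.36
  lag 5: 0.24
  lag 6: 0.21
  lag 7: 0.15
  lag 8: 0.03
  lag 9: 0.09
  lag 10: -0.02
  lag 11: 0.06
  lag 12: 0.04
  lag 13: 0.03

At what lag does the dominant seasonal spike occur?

2

The largest autocorrelation is r_2 = 0.56, with a weaker echo at lag 4 (0.36); the remaining lags stay at or below 0.24.
The dominant spike at lag 2 indicates a seasonal period of 2.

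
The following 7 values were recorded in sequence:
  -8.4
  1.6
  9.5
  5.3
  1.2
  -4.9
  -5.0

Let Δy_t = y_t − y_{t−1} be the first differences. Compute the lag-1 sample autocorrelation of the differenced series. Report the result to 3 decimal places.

0.396

First differences Δy: 10.0, 7.9, -4.2, -4.1, -6.1, -0.1
Mean of differences = 0.5667
Numerator Σ(Δy_t−Δȳ)(Δy_{t+1}−Δȳ) = 92.0222
Denominator Σ(Δy_t−Δȳ)² = 232.1533
r_1(Δy) = 92.0222 / 232.1533 = 0.396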